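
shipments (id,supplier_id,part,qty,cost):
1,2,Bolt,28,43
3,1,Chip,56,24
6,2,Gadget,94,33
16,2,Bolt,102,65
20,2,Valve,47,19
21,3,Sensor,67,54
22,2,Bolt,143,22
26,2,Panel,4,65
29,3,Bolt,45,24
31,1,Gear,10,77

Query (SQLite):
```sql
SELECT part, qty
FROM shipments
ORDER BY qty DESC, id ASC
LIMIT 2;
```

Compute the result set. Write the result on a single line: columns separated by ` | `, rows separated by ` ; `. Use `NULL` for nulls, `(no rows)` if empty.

Bolt | 143 ; Bolt | 102

Sort by qty desc, tiebreak id asc: (143, id=22), (102, id=16), (94, id=6), (67, id=21), (56, id=3) …. Take first 2.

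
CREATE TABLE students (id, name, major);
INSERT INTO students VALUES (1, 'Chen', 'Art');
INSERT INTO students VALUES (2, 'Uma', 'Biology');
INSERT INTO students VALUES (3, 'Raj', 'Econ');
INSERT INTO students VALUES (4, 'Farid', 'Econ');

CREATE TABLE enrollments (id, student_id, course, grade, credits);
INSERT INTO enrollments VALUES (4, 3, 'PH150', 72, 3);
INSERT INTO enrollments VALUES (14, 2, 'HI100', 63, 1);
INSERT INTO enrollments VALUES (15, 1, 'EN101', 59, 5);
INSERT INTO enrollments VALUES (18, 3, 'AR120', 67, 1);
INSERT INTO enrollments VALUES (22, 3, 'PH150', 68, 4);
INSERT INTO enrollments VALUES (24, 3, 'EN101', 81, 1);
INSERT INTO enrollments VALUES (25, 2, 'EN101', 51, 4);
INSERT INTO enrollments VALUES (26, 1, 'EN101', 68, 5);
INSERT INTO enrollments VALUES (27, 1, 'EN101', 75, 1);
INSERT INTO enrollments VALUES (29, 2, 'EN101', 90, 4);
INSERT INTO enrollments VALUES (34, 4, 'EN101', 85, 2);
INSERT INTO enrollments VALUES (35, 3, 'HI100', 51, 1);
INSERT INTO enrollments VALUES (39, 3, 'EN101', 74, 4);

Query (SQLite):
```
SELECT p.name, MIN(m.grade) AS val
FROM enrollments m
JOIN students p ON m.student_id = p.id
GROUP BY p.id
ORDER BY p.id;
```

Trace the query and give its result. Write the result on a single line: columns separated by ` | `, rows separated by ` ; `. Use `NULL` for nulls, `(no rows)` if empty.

Chen | 59 ; Uma | 51 ; Raj | 51 ; Farid | 85

Join each enrollments row to its students via student_id.
Group joined rows by students.id; compute MIN(m.grade) per group.
  1: ids {15, 26, 27} → MIN(m.grade)=59
  2: ids {14, 25, 29} → MIN(m.grade)=51
  3: ids {4, 18, 22, 24, 35, 39} → MIN(m.grade)=51
  4: ids {34} → MIN(m.grade)=85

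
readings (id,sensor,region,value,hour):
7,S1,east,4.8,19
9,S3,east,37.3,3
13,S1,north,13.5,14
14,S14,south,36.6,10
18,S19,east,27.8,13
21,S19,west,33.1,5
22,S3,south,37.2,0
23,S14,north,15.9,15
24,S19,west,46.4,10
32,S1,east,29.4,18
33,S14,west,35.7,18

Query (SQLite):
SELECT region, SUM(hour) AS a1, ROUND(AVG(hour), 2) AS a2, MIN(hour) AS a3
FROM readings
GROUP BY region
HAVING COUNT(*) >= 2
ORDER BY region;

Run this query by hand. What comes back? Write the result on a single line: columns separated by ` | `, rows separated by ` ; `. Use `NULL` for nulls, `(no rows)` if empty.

east | 53 | 13.25 | 3 ; north | 29 | 14.5 | 14 ; south | 10 | 5 | 0 ; west | 33 | 11 | 5

Group readings by region.
Per group compute: SUM(hour), ROUND(AVG(hour), 2), MIN(hour).
HAVING: drop groups with fewer than 2 rows.
  east: ids {7, 9, 18, 32} → SUM(hour)=53, ROUND(AVG(hour), 2)=13.25, MIN(hour)=3
  north: ids {13, 23} → SUM(hour)=29, ROUND(AVG(hour), 2)=14.5, MIN(hour)=14
  south: ids {14, 22} → SUM(hour)=10, ROUND(AVG(hour), 2)=5, MIN(hour)=0
  west: ids {21, 24, 33} → SUM(hour)=33, ROUND(AVG(hour), 2)=11, MIN(hour)=5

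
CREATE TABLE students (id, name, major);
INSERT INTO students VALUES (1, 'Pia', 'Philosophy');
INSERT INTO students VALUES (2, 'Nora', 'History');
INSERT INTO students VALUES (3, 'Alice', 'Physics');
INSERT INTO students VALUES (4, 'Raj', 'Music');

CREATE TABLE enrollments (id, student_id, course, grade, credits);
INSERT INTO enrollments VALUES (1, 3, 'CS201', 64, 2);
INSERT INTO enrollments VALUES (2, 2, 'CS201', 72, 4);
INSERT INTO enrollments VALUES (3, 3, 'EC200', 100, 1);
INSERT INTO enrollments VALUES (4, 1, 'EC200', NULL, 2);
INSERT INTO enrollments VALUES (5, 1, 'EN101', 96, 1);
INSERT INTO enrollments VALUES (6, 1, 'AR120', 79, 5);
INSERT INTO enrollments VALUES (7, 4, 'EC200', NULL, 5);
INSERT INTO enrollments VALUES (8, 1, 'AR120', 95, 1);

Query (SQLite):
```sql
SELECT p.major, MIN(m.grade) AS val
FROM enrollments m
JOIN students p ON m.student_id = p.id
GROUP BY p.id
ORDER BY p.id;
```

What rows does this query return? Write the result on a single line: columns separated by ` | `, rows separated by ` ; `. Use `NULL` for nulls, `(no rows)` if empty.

Join each enrollments row to its students via student_id.
Group joined rows by students.id; compute MIN(m.grade) per group.
  1: ids {4, 5, 6, 8} → MIN(m.grade)=79
  2: ids {2} → MIN(m.grade)=72
  3: ids {1, 3} → MIN(m.grade)=64
  4: ids {7} → MIN(m.grade)=NULL

Philosophy | 79 ; History | 72 ; Physics | 64 ; Music | NULL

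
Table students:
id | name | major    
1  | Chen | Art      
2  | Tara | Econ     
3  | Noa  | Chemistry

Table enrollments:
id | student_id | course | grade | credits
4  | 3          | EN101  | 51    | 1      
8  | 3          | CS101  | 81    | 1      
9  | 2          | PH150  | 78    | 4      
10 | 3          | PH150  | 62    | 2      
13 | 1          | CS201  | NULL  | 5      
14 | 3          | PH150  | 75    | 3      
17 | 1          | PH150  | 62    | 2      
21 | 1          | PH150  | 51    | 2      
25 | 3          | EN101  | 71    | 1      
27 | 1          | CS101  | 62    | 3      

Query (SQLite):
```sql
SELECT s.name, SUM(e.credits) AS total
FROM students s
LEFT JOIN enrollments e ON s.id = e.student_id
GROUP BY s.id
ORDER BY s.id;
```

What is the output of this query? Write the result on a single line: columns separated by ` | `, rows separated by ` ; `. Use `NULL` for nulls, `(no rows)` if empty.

Chen | 12 ; Tara | 4 ; Noa | 8

LEFT JOIN keeps every students row; unmatched ones get NULL for enrollments columns.
Group by students.id and compute SUM(e.credits). SUM over an all-NULL group is NULL.
  1: ids {13, 17, 21, 27} → SUM(e.credits)=12
  2: ids {9} → SUM(e.credits)=4
  3: ids {4, 8, 10, 14, 25} → SUM(e.credits)=8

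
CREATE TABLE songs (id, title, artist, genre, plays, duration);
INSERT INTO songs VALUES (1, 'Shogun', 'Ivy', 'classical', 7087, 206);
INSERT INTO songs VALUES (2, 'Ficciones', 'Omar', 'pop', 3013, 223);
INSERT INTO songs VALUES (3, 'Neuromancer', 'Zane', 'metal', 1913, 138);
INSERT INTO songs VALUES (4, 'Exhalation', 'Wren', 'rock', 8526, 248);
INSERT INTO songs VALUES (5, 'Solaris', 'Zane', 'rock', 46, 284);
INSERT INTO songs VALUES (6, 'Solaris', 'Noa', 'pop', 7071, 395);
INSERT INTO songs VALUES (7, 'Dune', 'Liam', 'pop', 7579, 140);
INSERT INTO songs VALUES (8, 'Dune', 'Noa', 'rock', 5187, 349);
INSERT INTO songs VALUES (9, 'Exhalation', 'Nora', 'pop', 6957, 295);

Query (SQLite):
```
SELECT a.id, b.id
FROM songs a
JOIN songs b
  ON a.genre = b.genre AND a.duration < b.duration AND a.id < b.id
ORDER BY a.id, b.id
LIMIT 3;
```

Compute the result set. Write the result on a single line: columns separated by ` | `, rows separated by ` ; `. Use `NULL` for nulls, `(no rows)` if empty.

Pairs (a,b) with same genre, a.duration < b.duration, a.id < b.id.
genre groups: classical:{1} metal:{3} pop:{2,6,7,9} rock:{4,5,8}
Ordered by (a.id, b.id); first 3.

2 | 6 ; 2 | 9 ; 4 | 5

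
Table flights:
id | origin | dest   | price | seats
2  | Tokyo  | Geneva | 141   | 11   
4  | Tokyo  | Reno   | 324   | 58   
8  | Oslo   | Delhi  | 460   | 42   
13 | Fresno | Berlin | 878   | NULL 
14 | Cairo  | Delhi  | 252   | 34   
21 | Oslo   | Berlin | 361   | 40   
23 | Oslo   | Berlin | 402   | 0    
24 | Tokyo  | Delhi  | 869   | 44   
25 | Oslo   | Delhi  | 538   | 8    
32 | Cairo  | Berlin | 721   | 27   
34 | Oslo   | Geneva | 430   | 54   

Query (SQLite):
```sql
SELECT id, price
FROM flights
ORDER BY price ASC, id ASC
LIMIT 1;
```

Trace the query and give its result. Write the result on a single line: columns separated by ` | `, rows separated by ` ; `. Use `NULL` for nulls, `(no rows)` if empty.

2 | 141

Sort by price asc, tiebreak id asc: (141, id=2), (252, id=14), (324, id=4), (361, id=21) …. Take first 1.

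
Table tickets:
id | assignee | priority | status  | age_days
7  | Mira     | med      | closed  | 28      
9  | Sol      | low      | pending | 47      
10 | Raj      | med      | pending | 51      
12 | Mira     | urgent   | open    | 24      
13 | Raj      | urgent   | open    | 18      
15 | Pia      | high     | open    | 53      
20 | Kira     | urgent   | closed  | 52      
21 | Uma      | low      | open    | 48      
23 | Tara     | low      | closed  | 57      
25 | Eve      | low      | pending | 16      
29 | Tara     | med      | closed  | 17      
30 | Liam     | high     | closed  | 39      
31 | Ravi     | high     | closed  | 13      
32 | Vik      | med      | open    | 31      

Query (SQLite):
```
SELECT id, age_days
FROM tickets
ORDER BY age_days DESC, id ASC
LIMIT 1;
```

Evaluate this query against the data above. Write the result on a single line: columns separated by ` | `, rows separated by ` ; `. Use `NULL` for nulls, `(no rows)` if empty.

Sort by age_days desc, tiebreak id asc: (57, id=23), (53, id=15), (52, id=20), (51, id=10) …. Take first 1.

23 | 57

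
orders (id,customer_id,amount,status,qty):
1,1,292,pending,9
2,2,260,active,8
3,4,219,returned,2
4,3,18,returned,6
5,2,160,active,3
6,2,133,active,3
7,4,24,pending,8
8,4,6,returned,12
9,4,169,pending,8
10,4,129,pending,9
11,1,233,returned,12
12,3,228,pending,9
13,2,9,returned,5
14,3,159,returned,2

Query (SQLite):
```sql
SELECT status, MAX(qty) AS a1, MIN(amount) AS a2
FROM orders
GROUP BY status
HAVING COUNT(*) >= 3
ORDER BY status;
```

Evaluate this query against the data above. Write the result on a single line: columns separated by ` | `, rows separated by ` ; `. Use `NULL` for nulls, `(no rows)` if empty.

Group orders by status.
Per group compute: MAX(qty), MIN(amount).
HAVING: drop groups with fewer than 3 rows.
  active: ids {2, 5, 6} → MAX(qty)=8, MIN(amount)=133
  pending: ids {1, 7, 9, 10, 12} → MAX(qty)=9, MIN(amount)=24
  returned: ids {3, 4, 8, 11, 13, 14} → MAX(qty)=12, MIN(amount)=6

active | 8 | 133 ; pending | 9 | 24 ; returned | 12 | 6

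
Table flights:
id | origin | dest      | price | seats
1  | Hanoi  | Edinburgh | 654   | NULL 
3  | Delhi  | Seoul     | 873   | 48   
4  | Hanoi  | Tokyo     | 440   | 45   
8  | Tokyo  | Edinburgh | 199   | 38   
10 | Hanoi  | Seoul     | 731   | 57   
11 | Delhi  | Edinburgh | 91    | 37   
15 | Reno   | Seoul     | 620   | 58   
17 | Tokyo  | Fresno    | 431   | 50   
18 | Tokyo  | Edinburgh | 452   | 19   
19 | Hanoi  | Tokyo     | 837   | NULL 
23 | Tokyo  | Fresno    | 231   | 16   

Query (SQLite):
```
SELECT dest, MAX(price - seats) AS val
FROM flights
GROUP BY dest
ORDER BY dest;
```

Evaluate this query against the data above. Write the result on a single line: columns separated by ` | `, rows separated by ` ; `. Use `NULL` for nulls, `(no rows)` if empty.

For each row compute price - seats.
Group by dest; take MAX of the expression per group.
  Edinburgh: ids {1, 8, 11, 18} → MAX(price - seats)=433
  Fresno: ids {17, 23} → MAX(price - seats)=381
  Seoul: ids {3, 10, 15} → MAX(price - seats)=825
  Tokyo: ids {4, 19} → MAX(price - seats)=395

Edinburgh | 433 ; Fresno | 381 ; Seoul | 825 ; Tokyo | 395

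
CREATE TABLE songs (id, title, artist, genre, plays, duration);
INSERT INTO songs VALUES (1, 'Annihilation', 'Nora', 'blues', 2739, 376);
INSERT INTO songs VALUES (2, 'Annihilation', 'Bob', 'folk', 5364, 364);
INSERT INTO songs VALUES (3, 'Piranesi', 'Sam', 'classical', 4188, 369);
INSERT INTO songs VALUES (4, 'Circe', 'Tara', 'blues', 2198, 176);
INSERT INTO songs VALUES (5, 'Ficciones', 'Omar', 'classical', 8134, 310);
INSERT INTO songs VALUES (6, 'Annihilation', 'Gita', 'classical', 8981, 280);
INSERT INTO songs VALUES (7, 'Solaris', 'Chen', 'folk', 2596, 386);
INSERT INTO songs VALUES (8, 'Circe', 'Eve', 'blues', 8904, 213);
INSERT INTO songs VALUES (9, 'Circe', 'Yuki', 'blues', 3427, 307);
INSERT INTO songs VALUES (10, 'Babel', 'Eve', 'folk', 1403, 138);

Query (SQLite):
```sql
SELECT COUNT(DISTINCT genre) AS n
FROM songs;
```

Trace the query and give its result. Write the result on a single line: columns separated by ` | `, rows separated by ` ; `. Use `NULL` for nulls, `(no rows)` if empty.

3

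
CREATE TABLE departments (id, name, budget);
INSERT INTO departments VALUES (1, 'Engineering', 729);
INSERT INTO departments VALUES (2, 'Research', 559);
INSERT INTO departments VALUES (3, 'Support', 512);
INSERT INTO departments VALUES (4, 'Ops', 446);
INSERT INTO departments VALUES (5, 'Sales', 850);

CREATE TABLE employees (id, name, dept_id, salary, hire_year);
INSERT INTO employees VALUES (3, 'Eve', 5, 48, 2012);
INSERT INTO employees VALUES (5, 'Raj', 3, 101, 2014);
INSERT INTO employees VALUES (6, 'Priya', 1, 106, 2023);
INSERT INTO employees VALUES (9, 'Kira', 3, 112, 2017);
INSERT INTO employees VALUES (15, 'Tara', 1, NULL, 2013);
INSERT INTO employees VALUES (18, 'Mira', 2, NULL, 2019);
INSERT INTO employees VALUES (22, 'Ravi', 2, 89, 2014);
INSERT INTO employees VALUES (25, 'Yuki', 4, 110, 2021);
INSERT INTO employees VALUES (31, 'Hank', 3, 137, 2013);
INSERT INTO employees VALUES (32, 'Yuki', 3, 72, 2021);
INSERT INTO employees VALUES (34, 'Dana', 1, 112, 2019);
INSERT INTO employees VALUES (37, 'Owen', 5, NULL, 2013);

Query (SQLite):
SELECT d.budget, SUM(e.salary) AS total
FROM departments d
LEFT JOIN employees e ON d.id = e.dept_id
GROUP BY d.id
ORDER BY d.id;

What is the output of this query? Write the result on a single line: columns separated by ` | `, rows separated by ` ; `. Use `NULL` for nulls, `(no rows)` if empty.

LEFT JOIN keeps every departments row; unmatched ones get NULL for employees columns.
Group by departments.id and compute SUM(e.salary). SUM over an all-NULL group is NULL.
  1: ids {6, 15, 34} → SUM(e.salary)=218
  2: ids {18, 22} → SUM(e.salary)=89
  3: ids {5, 9, 31, 32} → SUM(e.salary)=422
  4: ids {25} → SUM(e.salary)=110
  5: ids {3, 37} → SUM(e.salary)=48

729 | 218 ; 559 | 89 ; 512 | 422 ; 446 | 110 ; 850 | 48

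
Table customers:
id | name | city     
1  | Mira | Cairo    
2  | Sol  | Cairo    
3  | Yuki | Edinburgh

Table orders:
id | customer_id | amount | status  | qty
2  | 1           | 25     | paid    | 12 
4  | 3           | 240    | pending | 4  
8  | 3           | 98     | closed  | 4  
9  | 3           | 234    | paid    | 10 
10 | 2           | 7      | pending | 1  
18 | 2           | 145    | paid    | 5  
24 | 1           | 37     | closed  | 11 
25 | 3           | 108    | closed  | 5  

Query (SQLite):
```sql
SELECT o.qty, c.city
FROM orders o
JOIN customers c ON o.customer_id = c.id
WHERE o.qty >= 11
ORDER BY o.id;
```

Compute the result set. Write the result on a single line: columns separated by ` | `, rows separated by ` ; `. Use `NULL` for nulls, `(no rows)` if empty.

12 | Cairo ; 11 | Cairo

Each orders row matches the customers row where customer_id = customers.id.
Then keep rows with o.qty >= 11.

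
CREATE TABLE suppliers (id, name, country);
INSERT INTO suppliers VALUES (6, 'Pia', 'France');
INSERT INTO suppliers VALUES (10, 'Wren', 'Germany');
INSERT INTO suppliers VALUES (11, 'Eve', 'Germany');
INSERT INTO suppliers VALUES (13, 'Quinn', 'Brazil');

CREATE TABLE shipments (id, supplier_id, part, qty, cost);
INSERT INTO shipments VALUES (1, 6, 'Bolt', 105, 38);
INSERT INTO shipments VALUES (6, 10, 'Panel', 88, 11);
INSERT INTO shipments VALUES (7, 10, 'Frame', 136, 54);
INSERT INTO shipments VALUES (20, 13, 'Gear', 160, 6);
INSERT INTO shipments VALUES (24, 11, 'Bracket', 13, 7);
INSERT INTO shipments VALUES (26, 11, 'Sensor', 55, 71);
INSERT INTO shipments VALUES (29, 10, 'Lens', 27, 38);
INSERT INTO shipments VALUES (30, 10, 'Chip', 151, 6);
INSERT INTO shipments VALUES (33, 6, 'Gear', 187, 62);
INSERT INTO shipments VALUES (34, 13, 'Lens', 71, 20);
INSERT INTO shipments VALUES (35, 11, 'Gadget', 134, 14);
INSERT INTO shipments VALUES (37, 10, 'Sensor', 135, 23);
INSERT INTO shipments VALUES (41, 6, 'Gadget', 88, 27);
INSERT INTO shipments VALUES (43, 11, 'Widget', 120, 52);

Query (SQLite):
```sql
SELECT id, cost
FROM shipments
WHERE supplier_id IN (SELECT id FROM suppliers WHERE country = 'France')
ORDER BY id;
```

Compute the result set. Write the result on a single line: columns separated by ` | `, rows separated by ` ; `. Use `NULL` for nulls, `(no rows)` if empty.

1 | 38 ; 33 | 62 ; 41 | 27

Inner query: suppliers.id where country = 'France'.
Outer: keep shipments rows whose supplier_id is in that set.
Inner query → {6}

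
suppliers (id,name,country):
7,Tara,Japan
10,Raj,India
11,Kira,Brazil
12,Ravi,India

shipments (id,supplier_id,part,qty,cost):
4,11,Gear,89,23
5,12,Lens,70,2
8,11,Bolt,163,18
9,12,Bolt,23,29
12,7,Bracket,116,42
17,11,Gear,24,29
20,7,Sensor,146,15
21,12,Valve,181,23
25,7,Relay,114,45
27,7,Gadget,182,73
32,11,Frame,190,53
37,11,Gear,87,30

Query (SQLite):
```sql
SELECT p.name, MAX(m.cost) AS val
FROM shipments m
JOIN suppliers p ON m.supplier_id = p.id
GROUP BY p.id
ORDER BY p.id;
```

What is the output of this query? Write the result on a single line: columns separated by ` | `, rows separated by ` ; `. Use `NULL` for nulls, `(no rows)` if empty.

Join each shipments row to its suppliers via supplier_id.
Group joined rows by suppliers.id; compute MAX(m.cost) per group.
  7: ids {12, 20, 25, 27} → MAX(m.cost)=73
  11: ids {4, 8, 17, 32, 37} → MAX(m.cost)=53
  12: ids {5, 9, 21} → MAX(m.cost)=29

Tara | 73 ; Kira | 53 ; Ravi | 29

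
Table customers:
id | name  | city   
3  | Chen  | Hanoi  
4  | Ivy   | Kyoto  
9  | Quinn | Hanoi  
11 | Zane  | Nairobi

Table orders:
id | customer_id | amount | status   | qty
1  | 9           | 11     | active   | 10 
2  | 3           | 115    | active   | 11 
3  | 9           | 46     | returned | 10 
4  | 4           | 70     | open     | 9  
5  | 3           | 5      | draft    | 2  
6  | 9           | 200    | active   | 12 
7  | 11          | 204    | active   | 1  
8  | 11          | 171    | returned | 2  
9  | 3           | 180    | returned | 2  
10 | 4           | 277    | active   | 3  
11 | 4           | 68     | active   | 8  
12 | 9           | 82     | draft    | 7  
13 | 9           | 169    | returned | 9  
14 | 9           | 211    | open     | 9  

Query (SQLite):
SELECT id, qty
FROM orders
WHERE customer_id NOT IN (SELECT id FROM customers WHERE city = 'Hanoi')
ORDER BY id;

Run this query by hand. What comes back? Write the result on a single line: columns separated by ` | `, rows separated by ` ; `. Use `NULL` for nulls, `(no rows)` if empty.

Inner query: customers.id where city = 'Hanoi'.
Outer: keep orders rows whose customer_id is not in that set.
Inner query → {3, 9}

4 | 9 ; 7 | 1 ; 8 | 2 ; 10 | 3 ; 11 | 8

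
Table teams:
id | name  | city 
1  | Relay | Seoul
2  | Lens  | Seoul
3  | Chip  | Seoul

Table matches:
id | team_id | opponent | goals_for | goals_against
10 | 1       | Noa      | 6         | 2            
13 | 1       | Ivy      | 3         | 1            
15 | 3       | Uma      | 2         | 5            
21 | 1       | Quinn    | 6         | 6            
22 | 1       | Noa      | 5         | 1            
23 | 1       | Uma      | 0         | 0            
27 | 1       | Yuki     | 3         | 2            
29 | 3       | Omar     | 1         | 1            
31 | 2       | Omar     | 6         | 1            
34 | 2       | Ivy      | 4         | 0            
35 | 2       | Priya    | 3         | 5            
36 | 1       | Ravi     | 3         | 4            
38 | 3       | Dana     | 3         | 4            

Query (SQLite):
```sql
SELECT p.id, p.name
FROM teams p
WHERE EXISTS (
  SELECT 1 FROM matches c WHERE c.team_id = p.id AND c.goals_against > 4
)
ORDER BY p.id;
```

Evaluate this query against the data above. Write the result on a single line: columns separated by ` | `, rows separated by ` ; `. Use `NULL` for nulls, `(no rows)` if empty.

For each teams row, check whether any matches with matching team_id has goals_against > 4.
Keep rows where that is true.

1 | Relay ; 2 | Lens ; 3 | Chip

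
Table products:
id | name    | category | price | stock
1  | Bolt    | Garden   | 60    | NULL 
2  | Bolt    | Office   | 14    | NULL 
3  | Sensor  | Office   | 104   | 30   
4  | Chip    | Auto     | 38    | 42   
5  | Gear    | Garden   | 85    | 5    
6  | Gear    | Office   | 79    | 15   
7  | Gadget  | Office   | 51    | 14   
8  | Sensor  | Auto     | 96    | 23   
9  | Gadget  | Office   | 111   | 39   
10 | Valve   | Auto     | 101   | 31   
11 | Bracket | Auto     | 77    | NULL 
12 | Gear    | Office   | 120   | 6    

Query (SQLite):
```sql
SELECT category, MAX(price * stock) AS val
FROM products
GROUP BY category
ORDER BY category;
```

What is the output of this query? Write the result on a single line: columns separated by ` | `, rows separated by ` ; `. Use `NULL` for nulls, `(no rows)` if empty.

For each row compute price * stock.
Group by category; take MAX of the expression per group.
  Auto: ids {4, 8, 10, 11} → MAX(price * stock)=3131
  Garden: ids {1, 5} → MAX(price * stock)=425
  Office: ids {2, 3, 6, 7, 9, 12} → MAX(price * stock)=4329

Auto | 3131 ; Garden | 425 ; Office | 4329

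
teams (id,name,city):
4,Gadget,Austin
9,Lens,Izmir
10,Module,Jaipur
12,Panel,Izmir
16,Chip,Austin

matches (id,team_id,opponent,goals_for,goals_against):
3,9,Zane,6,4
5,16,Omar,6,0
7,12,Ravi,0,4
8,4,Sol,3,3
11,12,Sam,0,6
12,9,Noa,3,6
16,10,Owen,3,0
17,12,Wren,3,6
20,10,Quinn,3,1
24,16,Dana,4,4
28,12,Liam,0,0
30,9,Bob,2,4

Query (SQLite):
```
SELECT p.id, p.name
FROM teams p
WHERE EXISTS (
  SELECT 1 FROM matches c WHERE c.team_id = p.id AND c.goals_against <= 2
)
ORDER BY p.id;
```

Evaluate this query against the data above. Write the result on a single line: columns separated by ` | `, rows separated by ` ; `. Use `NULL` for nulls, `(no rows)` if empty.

For each teams row, check whether any matches with matching team_id has goals_against <= 2.
Keep rows where that is true.

10 | Module ; 12 | Panel ; 16 | Chip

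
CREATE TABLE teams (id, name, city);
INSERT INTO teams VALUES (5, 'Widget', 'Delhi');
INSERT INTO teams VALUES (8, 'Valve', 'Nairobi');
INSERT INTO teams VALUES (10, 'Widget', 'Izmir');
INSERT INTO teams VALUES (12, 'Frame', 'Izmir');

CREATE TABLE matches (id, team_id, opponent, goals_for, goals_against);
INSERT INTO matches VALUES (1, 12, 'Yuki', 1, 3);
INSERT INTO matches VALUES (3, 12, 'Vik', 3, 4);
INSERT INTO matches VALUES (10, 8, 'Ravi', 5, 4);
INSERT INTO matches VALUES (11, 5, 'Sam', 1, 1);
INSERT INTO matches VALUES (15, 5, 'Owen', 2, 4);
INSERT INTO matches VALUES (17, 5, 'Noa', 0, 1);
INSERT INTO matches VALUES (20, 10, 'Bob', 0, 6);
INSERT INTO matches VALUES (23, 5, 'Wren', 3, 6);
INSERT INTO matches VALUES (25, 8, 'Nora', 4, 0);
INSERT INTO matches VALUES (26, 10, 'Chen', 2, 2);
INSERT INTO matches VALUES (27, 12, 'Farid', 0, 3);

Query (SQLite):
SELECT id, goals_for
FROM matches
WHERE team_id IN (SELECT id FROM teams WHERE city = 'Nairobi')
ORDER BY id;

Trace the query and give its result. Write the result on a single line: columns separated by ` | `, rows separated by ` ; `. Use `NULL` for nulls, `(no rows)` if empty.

10 | 5 ; 25 | 4

Inner query: teams.id where city = 'Nairobi'.
Outer: keep matches rows whose team_id is in that set.
Inner query → {8}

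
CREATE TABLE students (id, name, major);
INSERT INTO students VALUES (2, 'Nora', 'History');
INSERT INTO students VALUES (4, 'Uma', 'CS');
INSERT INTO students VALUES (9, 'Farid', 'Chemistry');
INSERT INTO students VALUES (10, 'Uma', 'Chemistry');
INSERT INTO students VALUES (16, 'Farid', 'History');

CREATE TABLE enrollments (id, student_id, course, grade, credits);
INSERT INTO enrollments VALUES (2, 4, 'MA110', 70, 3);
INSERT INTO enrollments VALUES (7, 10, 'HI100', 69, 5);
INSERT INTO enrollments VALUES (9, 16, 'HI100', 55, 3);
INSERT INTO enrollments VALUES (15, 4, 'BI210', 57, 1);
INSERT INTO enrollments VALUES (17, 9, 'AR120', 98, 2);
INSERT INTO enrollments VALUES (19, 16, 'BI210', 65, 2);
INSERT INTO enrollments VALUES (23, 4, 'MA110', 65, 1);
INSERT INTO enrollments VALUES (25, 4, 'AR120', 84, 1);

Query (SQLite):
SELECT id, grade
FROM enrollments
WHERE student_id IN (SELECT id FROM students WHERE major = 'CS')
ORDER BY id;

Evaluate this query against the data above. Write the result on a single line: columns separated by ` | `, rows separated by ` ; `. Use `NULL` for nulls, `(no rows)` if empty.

Inner query: students.id where major = 'CS'.
Outer: keep enrollments rows whose student_id is in that set.
Inner query → {4}

2 | 70 ; 15 | 57 ; 23 | 65 ; 25 | 84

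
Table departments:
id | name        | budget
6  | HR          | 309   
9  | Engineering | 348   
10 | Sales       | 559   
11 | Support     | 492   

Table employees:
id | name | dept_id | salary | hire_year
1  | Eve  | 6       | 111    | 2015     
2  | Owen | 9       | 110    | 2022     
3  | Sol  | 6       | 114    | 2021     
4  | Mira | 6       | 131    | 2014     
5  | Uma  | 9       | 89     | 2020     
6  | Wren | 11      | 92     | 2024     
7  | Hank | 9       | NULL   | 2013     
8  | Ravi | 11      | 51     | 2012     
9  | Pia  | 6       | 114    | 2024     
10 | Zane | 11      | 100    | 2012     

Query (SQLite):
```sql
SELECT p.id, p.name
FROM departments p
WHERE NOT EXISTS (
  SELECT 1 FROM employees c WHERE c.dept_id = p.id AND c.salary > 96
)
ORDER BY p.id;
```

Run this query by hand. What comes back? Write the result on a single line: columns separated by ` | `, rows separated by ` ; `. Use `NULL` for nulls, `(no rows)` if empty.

10 | Sales

For each departments row, check whether any employees with matching dept_id has salary > 96.
Keep rows where that is false.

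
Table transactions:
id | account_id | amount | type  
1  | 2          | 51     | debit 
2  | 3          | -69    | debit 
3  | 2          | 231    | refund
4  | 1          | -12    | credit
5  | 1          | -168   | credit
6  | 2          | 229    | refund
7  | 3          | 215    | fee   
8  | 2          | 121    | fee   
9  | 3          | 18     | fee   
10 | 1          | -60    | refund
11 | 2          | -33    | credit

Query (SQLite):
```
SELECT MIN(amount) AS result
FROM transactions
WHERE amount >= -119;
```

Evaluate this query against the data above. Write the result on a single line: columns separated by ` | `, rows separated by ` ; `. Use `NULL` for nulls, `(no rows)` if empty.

-69

Rows where amount >= -119 → amount values: [51, -69, 231, -12, 229, 215, 121, 18, -60, -33].
MIN of non-NULL values = -69.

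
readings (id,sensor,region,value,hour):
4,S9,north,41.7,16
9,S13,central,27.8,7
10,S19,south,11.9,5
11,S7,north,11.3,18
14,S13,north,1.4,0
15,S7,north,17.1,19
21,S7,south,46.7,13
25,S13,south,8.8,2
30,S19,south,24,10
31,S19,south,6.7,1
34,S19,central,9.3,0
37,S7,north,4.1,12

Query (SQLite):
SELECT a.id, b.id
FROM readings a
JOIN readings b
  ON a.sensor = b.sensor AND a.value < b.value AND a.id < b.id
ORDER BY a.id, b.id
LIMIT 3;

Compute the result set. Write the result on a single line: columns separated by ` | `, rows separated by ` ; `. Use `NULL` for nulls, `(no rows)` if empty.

Pairs (a,b) with same sensor, a.value < b.value, a.id < b.id.
sensor groups: S13:{9,14,25} S19:{10,30,31,34} S7:{11,15,21,37} S9:{4}
Ordered by (a.id, b.id); first 3.

10 | 30 ; 11 | 15 ; 11 | 21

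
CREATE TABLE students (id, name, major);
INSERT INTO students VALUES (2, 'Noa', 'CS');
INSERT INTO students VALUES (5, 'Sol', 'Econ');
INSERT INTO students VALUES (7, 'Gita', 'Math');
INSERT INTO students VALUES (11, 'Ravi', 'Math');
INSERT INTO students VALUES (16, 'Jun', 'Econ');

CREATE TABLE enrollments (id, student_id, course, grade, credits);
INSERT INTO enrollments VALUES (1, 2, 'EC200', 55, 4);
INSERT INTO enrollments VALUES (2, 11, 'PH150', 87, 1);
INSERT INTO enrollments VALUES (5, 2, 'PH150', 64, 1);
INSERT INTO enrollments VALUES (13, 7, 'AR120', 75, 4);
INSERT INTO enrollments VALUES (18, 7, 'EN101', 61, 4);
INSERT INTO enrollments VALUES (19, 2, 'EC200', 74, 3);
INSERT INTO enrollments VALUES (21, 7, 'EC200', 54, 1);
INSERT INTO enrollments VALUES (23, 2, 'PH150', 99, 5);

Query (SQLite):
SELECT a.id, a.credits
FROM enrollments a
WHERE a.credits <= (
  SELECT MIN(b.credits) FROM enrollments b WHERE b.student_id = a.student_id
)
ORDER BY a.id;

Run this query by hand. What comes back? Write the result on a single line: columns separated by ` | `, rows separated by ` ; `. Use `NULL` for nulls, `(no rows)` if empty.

2 | 1 ; 5 | 1 ; 21 | 1

For each enrollments row a, compute MIN(credits) over rows sharing a.student_id.
Keep row a if a.credits <= that per-group MIN.
  student_id=2: MIN(credits) = 1
  student_id=7: MIN(credits) = 1
  student_id=11: MIN(credits) = 1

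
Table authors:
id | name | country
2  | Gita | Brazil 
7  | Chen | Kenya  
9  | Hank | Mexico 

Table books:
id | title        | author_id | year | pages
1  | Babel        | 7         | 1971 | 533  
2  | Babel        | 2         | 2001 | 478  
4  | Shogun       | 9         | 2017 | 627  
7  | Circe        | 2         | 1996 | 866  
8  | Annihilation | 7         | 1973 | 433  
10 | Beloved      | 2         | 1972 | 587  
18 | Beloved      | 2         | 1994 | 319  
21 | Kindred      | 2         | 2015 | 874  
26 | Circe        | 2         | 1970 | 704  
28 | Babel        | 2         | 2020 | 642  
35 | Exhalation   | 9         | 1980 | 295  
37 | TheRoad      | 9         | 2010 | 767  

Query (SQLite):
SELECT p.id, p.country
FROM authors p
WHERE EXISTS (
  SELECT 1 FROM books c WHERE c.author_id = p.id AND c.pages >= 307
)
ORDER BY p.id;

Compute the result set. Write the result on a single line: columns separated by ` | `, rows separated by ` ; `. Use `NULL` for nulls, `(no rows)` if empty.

For each authors row, check whether any books with matching author_id has pages >= 307.
Keep rows where that is true.

2 | Brazil ; 7 | Kenya ; 9 | Mexico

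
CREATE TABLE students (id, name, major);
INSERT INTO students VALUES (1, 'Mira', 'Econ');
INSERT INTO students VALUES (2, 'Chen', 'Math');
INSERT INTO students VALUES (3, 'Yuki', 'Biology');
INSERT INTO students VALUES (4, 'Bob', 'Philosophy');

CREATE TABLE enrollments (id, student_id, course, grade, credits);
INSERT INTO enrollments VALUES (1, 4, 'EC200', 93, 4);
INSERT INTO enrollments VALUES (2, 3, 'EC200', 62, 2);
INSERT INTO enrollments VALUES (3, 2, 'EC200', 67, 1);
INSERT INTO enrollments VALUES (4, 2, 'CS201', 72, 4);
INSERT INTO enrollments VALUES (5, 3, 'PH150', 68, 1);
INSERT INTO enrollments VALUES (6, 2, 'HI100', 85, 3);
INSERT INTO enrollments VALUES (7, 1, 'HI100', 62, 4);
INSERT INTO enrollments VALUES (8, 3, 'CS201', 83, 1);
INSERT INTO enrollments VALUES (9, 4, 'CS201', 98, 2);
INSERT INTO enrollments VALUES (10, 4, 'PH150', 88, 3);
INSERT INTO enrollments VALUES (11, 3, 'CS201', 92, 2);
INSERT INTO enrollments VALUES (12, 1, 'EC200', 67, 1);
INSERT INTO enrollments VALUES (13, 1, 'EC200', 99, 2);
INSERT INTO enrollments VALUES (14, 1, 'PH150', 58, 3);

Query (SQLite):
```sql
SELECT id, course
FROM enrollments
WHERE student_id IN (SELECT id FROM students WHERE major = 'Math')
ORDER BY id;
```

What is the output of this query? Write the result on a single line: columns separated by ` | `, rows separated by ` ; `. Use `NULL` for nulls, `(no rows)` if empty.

3 | EC200 ; 4 | CS201 ; 6 | HI100

Inner query: students.id where major = 'Math'.
Outer: keep enrollments rows whose student_id is in that set.
Inner query → {2}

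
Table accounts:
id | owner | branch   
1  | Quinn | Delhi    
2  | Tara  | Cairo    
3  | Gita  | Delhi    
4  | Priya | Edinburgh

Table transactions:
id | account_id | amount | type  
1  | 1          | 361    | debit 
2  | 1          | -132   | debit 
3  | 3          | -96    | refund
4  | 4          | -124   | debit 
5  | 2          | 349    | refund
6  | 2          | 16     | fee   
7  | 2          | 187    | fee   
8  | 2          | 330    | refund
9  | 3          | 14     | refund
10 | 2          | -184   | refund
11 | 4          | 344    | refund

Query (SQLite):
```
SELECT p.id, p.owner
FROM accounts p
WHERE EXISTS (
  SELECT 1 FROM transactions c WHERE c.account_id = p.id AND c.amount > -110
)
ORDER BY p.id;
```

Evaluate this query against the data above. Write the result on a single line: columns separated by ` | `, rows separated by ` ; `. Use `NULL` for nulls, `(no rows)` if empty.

For each accounts row, check whether any transactions with matching account_id has amount > -110.
Keep rows where that is true.

1 | Quinn ; 2 | Tara ; 3 | Gita ; 4 | Priya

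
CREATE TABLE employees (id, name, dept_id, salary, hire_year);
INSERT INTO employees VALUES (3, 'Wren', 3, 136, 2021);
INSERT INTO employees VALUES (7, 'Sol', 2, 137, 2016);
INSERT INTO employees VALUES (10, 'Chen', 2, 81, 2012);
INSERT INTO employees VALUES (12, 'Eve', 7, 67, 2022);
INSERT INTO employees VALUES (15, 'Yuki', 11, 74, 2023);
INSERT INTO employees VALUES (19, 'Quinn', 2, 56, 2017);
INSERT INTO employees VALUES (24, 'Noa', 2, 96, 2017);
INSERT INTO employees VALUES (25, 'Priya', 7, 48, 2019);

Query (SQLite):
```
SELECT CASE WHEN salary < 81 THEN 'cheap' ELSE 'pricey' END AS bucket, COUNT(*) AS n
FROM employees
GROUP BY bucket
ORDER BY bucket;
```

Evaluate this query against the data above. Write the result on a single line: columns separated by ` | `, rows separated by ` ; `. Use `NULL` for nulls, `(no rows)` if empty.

Bucket rows by salary < 81 → 'cheap' else 'pricey'; count each bucket.

cheap | 4 ; pricey | 4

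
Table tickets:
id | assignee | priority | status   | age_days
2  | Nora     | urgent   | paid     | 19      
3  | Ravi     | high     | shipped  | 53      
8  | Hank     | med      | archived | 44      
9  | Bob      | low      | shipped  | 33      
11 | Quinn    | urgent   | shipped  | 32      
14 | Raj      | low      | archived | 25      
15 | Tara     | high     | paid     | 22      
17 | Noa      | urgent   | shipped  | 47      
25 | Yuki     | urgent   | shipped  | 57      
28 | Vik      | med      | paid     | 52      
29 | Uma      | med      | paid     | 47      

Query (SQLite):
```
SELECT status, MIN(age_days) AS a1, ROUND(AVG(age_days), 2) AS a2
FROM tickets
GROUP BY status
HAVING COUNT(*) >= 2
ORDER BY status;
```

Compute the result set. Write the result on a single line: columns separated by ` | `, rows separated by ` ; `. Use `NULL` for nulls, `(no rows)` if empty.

archived | 25 | 34.5 ; paid | 19 | 35 ; shipped | 32 | 44.4

Group tickets by status.
Per group compute: MIN(age_days), ROUND(AVG(age_days), 2).
HAVING: drop groups with fewer than 2 rows.
  archived: ids {8, 14} → MIN(age_days)=25, ROUND(AVG(age_days), 2)=34.5
  paid: ids {2, 15, 28, 29} → MIN(age_days)=19, ROUND(AVG(age_days), 2)=35
  shipped: ids {3, 9, 11, 17, 25} → MIN(age_days)=32, ROUND(AVG(age_days), 2)=44.4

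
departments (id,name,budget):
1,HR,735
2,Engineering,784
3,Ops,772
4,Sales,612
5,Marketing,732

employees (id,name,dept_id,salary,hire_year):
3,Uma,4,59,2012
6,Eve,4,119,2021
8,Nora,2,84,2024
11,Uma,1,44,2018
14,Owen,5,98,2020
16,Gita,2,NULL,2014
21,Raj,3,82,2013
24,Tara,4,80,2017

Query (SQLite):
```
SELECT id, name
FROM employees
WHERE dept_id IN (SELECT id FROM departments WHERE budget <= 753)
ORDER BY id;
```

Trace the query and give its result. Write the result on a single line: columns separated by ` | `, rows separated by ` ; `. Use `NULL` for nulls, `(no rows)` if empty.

Inner query: departments.id where budget <= 753.
Outer: keep employees rows whose dept_id is in that set.
Inner query → {1, 4, 5}

3 | Uma ; 6 | Eve ; 11 | Uma ; 14 | Owen ; 24 | Tara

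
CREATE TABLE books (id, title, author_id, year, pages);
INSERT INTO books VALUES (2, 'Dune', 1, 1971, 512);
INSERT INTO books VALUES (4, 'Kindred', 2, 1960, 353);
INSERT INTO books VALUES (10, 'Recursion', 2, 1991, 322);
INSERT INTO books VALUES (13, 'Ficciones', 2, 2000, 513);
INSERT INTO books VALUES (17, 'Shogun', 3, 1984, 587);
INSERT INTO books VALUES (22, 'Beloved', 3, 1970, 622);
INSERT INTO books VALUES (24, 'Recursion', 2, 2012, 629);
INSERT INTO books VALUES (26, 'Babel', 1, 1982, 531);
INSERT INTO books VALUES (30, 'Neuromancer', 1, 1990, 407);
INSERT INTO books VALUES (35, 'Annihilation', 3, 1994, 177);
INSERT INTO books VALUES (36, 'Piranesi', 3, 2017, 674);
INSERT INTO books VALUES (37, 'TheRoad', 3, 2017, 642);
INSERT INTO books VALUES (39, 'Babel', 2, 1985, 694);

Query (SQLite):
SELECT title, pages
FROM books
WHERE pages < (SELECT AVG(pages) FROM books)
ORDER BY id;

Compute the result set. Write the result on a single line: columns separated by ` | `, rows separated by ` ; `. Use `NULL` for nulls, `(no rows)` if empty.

Dune | 512 ; Kindred | 353 ; Recursion | 322 ; Neuromancer | 407 ; Annihilation | 177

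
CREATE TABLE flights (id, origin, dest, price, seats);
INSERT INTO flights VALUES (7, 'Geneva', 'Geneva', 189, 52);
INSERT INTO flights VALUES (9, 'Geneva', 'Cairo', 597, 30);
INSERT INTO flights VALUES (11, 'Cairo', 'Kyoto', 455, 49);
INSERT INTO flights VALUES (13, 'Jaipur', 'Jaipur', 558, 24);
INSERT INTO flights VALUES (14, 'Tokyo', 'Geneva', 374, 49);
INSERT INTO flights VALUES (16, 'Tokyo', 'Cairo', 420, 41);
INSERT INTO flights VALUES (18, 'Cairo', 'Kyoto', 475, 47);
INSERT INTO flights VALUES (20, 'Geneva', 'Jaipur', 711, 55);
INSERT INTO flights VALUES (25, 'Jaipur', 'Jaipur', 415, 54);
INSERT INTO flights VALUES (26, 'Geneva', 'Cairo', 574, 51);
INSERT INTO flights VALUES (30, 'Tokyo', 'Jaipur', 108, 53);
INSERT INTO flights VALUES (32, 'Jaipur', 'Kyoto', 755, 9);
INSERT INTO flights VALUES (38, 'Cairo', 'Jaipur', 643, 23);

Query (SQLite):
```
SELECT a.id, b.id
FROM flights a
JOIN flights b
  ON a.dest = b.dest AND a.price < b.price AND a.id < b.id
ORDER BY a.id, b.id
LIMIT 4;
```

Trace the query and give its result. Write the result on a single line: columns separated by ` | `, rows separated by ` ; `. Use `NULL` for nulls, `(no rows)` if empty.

7 | 14 ; 11 | 18 ; 11 | 32 ; 13 | 20

Pairs (a,b) with same dest, a.price < b.price, a.id < b.id.
dest groups: Cairo:{9,16,26} Geneva:{7,14} Jaipur:{13,20,25,30,38} Kyoto:{11,18,32}
Ordered by (a.id, b.id); first 4.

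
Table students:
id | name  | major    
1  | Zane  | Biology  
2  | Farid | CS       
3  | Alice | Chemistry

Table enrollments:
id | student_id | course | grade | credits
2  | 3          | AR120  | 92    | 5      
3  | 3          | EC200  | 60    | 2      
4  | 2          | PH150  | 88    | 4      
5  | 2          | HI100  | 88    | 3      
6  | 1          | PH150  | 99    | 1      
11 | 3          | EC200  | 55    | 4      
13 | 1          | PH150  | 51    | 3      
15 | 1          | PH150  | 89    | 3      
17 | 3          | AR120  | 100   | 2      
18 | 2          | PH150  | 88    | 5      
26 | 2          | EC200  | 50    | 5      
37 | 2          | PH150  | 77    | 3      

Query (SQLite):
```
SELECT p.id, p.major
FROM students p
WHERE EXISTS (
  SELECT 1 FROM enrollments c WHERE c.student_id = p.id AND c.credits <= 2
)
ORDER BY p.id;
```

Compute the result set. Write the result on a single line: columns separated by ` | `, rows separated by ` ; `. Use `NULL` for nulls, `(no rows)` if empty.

1 | Biology ; 3 | Chemistry

For each students row, check whether any enrollments with matching student_id has credits <= 2.
Keep rows where that is true.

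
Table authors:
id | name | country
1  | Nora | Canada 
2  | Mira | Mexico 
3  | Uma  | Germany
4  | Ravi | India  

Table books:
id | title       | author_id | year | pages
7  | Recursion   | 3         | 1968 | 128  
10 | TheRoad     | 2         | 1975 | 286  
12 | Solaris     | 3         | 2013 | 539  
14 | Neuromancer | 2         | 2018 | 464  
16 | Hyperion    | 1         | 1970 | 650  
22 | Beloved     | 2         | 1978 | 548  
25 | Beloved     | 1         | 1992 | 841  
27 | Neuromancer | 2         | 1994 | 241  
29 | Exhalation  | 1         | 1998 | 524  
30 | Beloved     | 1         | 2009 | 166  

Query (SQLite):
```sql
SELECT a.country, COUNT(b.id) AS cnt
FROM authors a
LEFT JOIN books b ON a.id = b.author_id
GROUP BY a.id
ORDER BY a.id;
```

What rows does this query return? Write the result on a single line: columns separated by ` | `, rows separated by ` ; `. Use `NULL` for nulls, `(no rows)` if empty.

LEFT JOIN keeps every authors row; unmatched ones get NULL for books columns.
Group by authors.id and compute COUNT(b.id). COUNT(col) of an all-NULL group is 0.
  1: ids {16, 25, 29, 30} → COUNT(b.id)=4
  2: ids {10, 14, 22, 27} → COUNT(b.id)=4
  3: ids {7, 12} → COUNT(b.id)=2
  4: ids {—} → COUNT(b.id)=0

Canada | 4 ; Mexico | 4 ; Germany | 2 ; India | 0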